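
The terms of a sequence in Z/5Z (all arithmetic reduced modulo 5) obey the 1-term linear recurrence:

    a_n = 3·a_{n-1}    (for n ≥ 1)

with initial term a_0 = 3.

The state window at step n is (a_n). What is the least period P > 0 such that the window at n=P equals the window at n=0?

4

n=0: window = (3)
n=1: window = (4)
n=2: window = (2)
n=3: window = (1)
n=4: window = (3)
window at n=4 equals window at n=0 → period = 4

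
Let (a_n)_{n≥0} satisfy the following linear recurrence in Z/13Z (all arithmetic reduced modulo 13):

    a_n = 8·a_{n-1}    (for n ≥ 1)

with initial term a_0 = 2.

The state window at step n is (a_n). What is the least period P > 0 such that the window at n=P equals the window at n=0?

4

n=0: window = (2)
n=1: window = (3)
n=2: window = (11)
n=3: window = (10)
n=4: window = (2)
window at n=4 equals window at n=0 → period = 4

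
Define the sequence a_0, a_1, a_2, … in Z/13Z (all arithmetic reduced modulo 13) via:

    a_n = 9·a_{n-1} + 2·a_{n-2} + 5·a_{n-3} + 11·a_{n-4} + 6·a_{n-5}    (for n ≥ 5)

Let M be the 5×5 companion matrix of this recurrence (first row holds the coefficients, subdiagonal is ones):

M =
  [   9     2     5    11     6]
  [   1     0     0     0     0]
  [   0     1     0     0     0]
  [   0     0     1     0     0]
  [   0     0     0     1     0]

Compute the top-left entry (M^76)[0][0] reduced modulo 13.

12

(M^76)[0][0] is the top entry after applying M 76 times to the unit state (1, 0, 0, 0, 0). Equivalently it is h_{80} for the auxiliary sequence (h_n) obeying the same recurrence with h_4 = 1 and h_i = 0 for 0 ≤ i < 4:
h_5 = 9·1 + 2·0 + 5·0 + 11·0 + 6·0 = 9
h_6 = 9·9 + 2·1 + 5·0 + 11·0 + 6·0 = 5
h_7 = 9·5 + 2·9 + 5·1 + 11·0 + 6·0 = 3
h_8 = 9·3 + 2·5 + 5·9 + 11·1 + 6·0 = 2
h_9 = 9·2 + 2·3 + 5·5 + 11·9 + 6·1 = 11
h_10 = 9·11 + 2·2 + 5·3 + 11·5 + 6·9 = 6
h_11 = 9·6 + 2·11 + 5·2 + 11·3 + 6·5 = 6
h_12 = 9·6 + 2·6 + 5·11 + 11·2 + 6·3 = 5
h_13 = 9·5 + 2·6 + 5·6 + 11·11 + 6·2 = 12
h_14 = 9·12 + 2·5 + 5·6 + 11·6 + 6·11 = 7
h_15 = 9·7 + 2·12 + 5·5 + 11·6 + 6·6 = 6
h_16 = 9·6 + 2·7 + 5·12 + 11·5 + 6·6 = 11
h_17 = 9·11 + 2·6 + 5·7 + 11·12 + 6·5 = 9
h_18 = 9·9 + 2·11 + 5·6 + 11·7 + 6·12 = 9
h_19 = 9·9 + 2·9 + 5·11 + 11·6 + 6·7 = 2
h_20 = 9·2 + 2·9 + 5·9 + 11·11 + 6·6 = 4
h_21 = 9·4 + 2·2 + 5·9 + 11·9 + 6·11 = 3
h_22 = 9·3 + 2·4 + 5·2 + 11·9 + 6·9 = 3
h_23 = 9·3 + 2·3 + 5·4 + 11·2 + 6·9 = 12
h_24 = 9·12 + 2·3 + 5·3 + 11·4 + 6·2 = 3
h_25 = 9·3 + 2·12 + 5·3 + 11·3 + 6·4 = 6
h_26 = 9·6 + 2·3 + 5·12 + 11·3 + 6·3 = 2
h_27 = 9·2 + 2·6 + 5·3 + 11·12 + 6·3 = 0
h_28 = 9·0 + 2·2 + 5·6 + 11·3 + 6·12 = 9
h_29 = 9·9 + 2·0 + 5·2 + 11·6 + 6·3 = 6
h_30 = 9·6 + 2·9 + 5·0 + 11·2 + 6·6 = 0
h_31 = 9·0 + 2·6 + 5·9 + 11·0 + 6·2 = 4
h_32 = 9·4 + 2·0 + 5·6 + 11·9 + 6·0 = 9
h_33 = 9·9 + 2·4 + 5·0 + 11·6 + 6·9 = 1
h_34 = 9·1 + 2·9 + 5·4 + 11·0 + 6·6 = 5
h_35 = 9·5 + 2·1 + 5·9 + 11·4 + 6·0 = 6
h_36 = 9·6 + 2·5 + 5·1 + 11·9 + 6·4 = 10
h_37 = 9·10 + 2·6 + 5·5 + 11·1 + 6·9 = 10
h_38 = 9·10 + 2·10 + 5·6 + 11·5 + 6·1 = 6
h_39 = 9·6 + 2·10 + 5·10 + 11·6 + 6·5 = 12
h_40 = 9·12 + 2·6 + 5·10 + 11·10 + 6·6 = 4
h_41 = 9·4 + 2·12 + 5·6 + 11·10 + 6·10 = 0
h_42 = 9·0 + 2·4 + 5·12 + 11·6 + 6·10 = 12
h_43 = 9·12 + 2·0 + 5·4 + 11·12 + 6·6 = 10
h_44 = 9·10 + 2·12 + 5·0 + 11·4 + 6·12 = 9
h_45 = 9·9 + 2·10 + 5·12 + 11·0 + 6·4 = 3
h_46 = 9·3 + 2·9 + 5·10 + 11·12 + 6·0 = 6
h_47 = 9·6 + 2·3 + 5·9 + 11·10 + 6·12 = 1
h_48 = 9·1 + 2·6 + 5·3 + 11·9 + 6·10 = 0
h_49 = 9·0 + 2·1 + 5·6 + 11·3 + 6·9 = 2
h_50 = 9·2 + 2·0 + 5·1 + 11·6 + 6·3 = 3
h_51 = 9·3 + 2·2 + 5·0 + 11·1 + 6·6 = 0
h_52 = 9·0 + 2·3 + 5·2 + 11·0 + 6·1 = 9
h_53 = 9·9 + 2·0 + 5·3 + 11·2 + 6·0 = 1
h_54 = 9·1 + 2·9 + 5·0 + 11·3 + 6·2 = 7
h_55 = 9·7 + 2·1 + 5·9 + 11·0 + 6·3 = 11
h_56 = 9·11 + 2·7 + 5·1 + 11·9 + 6·0 = 9
h_57 = 9·9 + 2·11 + 5·7 + 11·1 + 6·9 = 8
h_58 = 9·8 + 2·9 + 5·11 + 11·7 + 6·1 = 7
h_59 = 9·7 + 2·8 + 5·9 + 11·11 + 6·7 = 1
h_60 = 9·1 + 2·7 + 5·8 + 11·9 + 6·11 = 7
h_61 = 9·7 + 2·1 + 5·7 + 11·8 + 6·9 = 8
h_62 = 9·8 + 2·7 + 5·1 + 11·7 + 6·8 = 8
h_63 = 9·8 + 2·8 + 5·7 + 11·1 + 6·7 = 7
h_64 = 9·7 + 2·8 + 5·8 + 11·7 + 6·1 = 7
h_65 = 9·7 + 2·7 + 5·8 + 11·8 + 6·7 = 0
h_66 = 9·0 + 2·7 + 5·7 + 11·8 + 6·8 = 3
h_67 = 9·3 + 2·0 + 5·7 + 11·7 + 6·8 = 5
h_68 = 9·5 + 2·3 + 5·0 + 11·7 + 6·7 = 1
h_69 = 9·1 + 2·5 + 5·3 + 11·0 + 6·7 = 11
h_70 = 9·11 + 2·1 + 5·5 + 11·3 + 6·0 = 3
h_71 = 9·3 + 2·11 + 5·1 + 11·5 + 6·3 = 10
h_72 = 9·10 + 2·3 + 5·11 + 11·1 + 6·5 = 10
h_73 = 9·10 + 2·10 + 5·3 + 11·11 + 6·1 = 5
h_74 = 9·5 + 2·10 + 5·10 + 11·3 + 6·11 = 6
h_75 = 9·6 + 2·5 + 5·10 + 11·10 + 6·3 = 8
h_76 = 9·8 + 2·6 + 5·5 + 11·10 + 6·10 = 6
h_77 = 9·6 + 2·8 + 5·6 + 11·5 + 6·10 = 7
h_78 = 9·7 + 2·6 + 5·8 + 11·6 + 6·5 = 3
h_79 = 9·3 + 2·7 + 5·6 + 11·8 + 6·6 = 0
h_80 = 9·0 + 2·3 + 5·7 + 11·6 + 6·8 = 12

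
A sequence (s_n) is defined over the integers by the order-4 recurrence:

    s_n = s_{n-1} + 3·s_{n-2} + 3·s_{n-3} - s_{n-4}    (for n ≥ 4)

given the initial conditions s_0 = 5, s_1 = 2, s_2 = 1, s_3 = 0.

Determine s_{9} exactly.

s_4 = 1·0 + 3·1 + 3·2 + -1·5 = 4
s_5 = 1·4 + 3·0 + 3·1 + -1·2 = 5
s_6 = 1·5 + 3·4 + 3·0 + -1·1 = 16
s_7 = 1·16 + 3·5 + 3·4 + -1·0 = 43
s_8 = 1·43 + 3·16 + 3·5 + -1·4 = 102
s_9 = 1·102 + 3·43 + 3·16 + -1·5 = 274

274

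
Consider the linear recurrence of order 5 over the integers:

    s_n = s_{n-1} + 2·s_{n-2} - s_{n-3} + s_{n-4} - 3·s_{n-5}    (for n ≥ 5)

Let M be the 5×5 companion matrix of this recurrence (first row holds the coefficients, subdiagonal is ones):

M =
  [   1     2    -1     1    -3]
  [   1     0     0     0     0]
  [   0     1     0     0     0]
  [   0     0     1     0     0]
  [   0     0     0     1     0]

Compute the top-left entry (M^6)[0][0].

(M^6)[0][0] is the top entry after applying M 6 times to the unit state (1, 0, 0, 0, 0). Equivalently it is h_{10} for the auxiliary sequence (h_n) obeying the same recurrence with h_4 = 1 and h_i = 0 for 0 ≤ i < 4:
h_5 = 1·1 + 2·0 + -1·0 + 1·0 + -3·0 = 1
h_6 = 1·1 + 2·1 + -1·0 + 1·0 + -3·0 = 3
h_7 = 1·3 + 2·1 + -1·1 + 1·0 + -3·0 = 4
h_8 = 1·4 + 2·3 + -1·1 + 1·1 + -3·0 = 10
h_9 = 1·10 + 2·4 + -1·3 + 1·1 + -3·1 = 13
h_10 = 1·13 + 2·10 + -1·4 + 1·3 + -3·1 = 29

29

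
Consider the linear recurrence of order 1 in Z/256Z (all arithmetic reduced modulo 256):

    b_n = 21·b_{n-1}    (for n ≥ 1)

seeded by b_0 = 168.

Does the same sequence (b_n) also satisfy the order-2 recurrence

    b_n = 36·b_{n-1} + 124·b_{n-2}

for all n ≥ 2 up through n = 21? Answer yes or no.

Terms b_0..b_21: 168, 200, 104, 136, 40, 72, 232, 8, 168, 200, 104, 136, 40, 72, 232, 8, 168, 200, 104, 136, 40, 72
n=2: candidate gives 128, actual b_2 = 104 ✗

no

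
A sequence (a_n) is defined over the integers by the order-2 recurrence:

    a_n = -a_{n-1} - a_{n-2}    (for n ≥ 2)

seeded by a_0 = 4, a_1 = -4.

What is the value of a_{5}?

a_2 = -1·-4 + -1·4 = 0
a_3 = -1·0 + -1·-4 = 4
a_4 = -1·4 + -1·0 = -4
a_5 = -1·-4 + -1·4 = 0

0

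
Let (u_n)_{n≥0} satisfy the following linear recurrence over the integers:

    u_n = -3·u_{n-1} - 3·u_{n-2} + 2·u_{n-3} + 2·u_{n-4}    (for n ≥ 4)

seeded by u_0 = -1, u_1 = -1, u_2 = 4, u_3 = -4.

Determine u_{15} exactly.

29686

u_4 = -3·-4 + -3·4 + 2·-1 + 2·-1 = -4
u_5 = -3·-4 + -3·-4 + 2·4 + 2·-1 = 30
u_6 = -3·30 + -3·-4 + 2·-4 + 2·4 = -78
u_7 = -3·-78 + -3·30 + 2·-4 + 2·-4 = 128
u_8 = -3·128 + -3·-78 + 2·30 + 2·-4 = -98
u_9 = -3·-98 + -3·128 + 2·-78 + 2·30 = -186
u_10 = -3·-186 + -3·-98 + 2·128 + 2·-78 = 952
u_11 = -3·952 + -3·-186 + 2·-98 + 2·128 = -2238
u_12 = -3·-2238 + -3·952 + 2·-186 + 2·-98 = 3290
u_13 = -3·3290 + -3·-2238 + 2·952 + 2·-186 = -1624
u_14 = -3·-1624 + -3·3290 + 2·-2238 + 2·952 = -7570
u_15 = -3·-7570 + -3·-1624 + 2·3290 + 2·-2238 = 29686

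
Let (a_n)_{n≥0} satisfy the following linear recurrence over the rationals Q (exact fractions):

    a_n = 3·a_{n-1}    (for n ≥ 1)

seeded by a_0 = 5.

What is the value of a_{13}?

7971615

a_1 = 3·5 = 15
a_2 = 3·15 = 45
a_3 = 3·45 = 135
a_4 = 3·135 = 405
a_5 = 3·405 = 1215
a_6 = 3·1215 = 3645
a_7 = 3·3645 = 10935
a_8 = 3·10935 = 32805
a_9 = 3·32805 = 98415
a_10 = 3·98415 = 295245
a_11 = 3·295245 = 885735
a_12 = 3·885735 = 2657205
a_13 = 3·2657205 = 7971615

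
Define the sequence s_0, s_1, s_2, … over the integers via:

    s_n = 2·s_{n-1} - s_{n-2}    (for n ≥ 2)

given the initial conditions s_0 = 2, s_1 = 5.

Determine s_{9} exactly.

29

s_2 = 2·5 + -1·2 = 8
s_3 = 2·8 + -1·5 = 11
s_4 = 2·11 + -1·8 = 14
s_5 = 2·14 + -1·11 = 17
s_6 = 2·17 + -1·14 = 20
s_7 = 2·20 + -1·17 = 23
s_8 = 2·23 + -1·20 = 26
s_9 = 2·26 + -1·23 = 29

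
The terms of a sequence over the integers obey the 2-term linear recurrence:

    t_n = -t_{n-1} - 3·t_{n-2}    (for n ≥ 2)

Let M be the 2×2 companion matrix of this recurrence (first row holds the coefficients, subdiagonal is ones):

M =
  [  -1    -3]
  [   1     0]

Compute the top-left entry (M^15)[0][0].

-3955

(M^15)[0][0] is the top entry after applying M 15 times to the unit state (1, 0). Equivalently it is h_{16} for the auxiliary sequence (h_n) obeying the same recurrence with h_1 = 1 and h_i = 0 for 0 ≤ i < 1:
h_2 = -1·1 + -3·0 = -1
h_3 = -1·-1 + -3·1 = -2
h_4 = -1·-2 + -3·-1 = 5
h_5 = -1·5 + -3·-2 = 1
h_6 = -1·1 + -3·5 = -16
h_7 = -1·-16 + -3·1 = 13
h_8 = -1·13 + -3·-16 = 35
h_9 = -1·35 + -3·13 = -74
h_10 = -1·-74 + -3·35 = -31
h_11 = -1·-31 + -3·-74 = 253
h_12 = -1·253 + -3·-31 = -160
h_13 = -1·-160 + -3·253 = -599
h_14 = -1·-599 + -3·-160 = 1079
h_15 = -1·1079 + -3·-599 = 718
h_16 = -1·718 + -3·1079 = -3955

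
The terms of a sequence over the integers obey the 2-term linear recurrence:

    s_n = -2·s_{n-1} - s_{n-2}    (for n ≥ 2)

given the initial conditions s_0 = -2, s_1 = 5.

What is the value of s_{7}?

s_2 = -2·5 + -1·-2 = -8
s_3 = -2·-8 + -1·5 = 11
s_4 = -2·11 + -1·-8 = -14
s_5 = -2·-14 + -1·11 = 17
s_6 = -2·17 + -1·-14 = -20
s_7 = -2·-20 + -1·17 = 23

23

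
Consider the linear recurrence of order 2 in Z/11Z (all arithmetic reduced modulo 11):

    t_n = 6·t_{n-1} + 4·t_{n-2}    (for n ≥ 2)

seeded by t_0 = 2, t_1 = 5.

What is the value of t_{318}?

t_2 = 6·5 + 4·2 = 5
t_3 = 6·5 + 4·5 = 6
t_4 = 6·6 + 4·5 = 1
t_5 = 6·1 + 4·6 = 8
t_6 = 6·8 + 4·1 = 8
t_7 = 6·8 + 4·8 = 3
t_8 = 6·3 + 4·8 = 6
t_9 = 6·6 + 4·3 = 4
t_10 = 6·4 + 4·6 = 4
t_11 = 6·4 + 4·4 = 7
t_12 = 6·7 + 4·4 = 3
t_13 = 6·3 + 4·7 = 2
t_14 = 6·2 + 4·3 = 2
t_15 = 6·2 + 4·2 = 9
t_16 = 6·9 + 4·2 = 7
t_17 = 6·7 + 4·9 = 1
t_18 = 6·1 + 4·7 = 1
t_19 = 6·1 + 4·1 = 10
t_20 = 6·10 + 4·1 = 9
t_21 = 6·9 + 4·10 = 6
t_22 = 6·6 + 4·9 = 6
t_23 = 6·6 + 4·6 = 5
t_24 = 6·5 + 4·6 = 10
t_25 = 6·10 + 4·5 = 3
t_26 = 6·3 + 4·10 = 3
t_27 = 6·3 + 4·3 = 8
t_28 = 6·8 + 4·3 = 5
t_29 = 6·5 + 4·8 = 7
t_30 = 6·7 + 4·5 = 7
t_31 = 6·7 + 4·7 = 4
t_32 = 6·4 + 4·7 = 8
t_33 = 6·8 + 4·4 = 9
t_34 = 6·9 + 4·8 = 9
t_35 = 6·9 + 4·9 = 2
t_36 = 6·2 + 4·9 = 4
t_37 = 6·4 + 4·2 = 10
t_38 = 6·10 + 4·4 = 10
t_39 = 6·10 + 4·10 = 1
t_40 = 6·1 + 4·10 = 2
t_41 = 6·2 + 4·1 = 5
(t_40, t_41) = (2, 5) = (t_0, t_1), so the sequence has period 40.
318 ≡ 38 (mod 40), hence t_318 = t_38 = 10.

10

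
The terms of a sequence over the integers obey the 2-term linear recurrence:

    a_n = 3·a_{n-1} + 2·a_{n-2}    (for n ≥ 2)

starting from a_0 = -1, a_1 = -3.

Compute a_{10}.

-283667

a_2 = 3·-3 + 2·-1 = -11
a_3 = 3·-11 + 2·-3 = -39
a_4 = 3·-39 + 2·-11 = -139
a_5 = 3·-139 + 2·-39 = -495
a_6 = 3·-495 + 2·-139 = -1763
a_7 = 3·-1763 + 2·-495 = -6279
a_8 = 3·-6279 + 2·-1763 = -22363
a_9 = 3·-22363 + 2·-6279 = -79647
a_10 = 3·-79647 + 2·-22363 = -283667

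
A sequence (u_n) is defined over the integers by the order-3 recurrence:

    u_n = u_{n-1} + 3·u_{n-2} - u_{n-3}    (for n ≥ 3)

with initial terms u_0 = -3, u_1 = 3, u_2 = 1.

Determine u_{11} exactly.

u_3 = 1·1 + 3·3 + -1·-3 = 13
u_4 = 1·13 + 3·1 + -1·3 = 13
u_5 = 1·13 + 3·13 + -1·1 = 51
u_6 = 1·51 + 3·13 + -1·13 = 77
u_7 = 1·77 + 3·51 + -1·13 = 217
u_8 = 1·217 + 3·77 + -1·51 = 397
u_9 = 1·397 + 3·217 + -1·77 = 971
u_10 = 1·971 + 3·397 + -1·217 = 1945
u_11 = 1·1945 + 3·971 + -1·397 = 4461

4461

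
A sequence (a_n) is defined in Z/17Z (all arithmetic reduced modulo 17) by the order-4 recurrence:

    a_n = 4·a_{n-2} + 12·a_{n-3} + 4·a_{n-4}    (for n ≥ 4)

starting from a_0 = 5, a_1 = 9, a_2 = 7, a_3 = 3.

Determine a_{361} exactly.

a_4 = 0·3 + 4·7 + 12·9 + 4·5 = 3
a_5 = 0·3 + 4·3 + 12·7 + 4·9 = 13
a_6 = 0·13 + 4·3 + 12·3 + 4·7 = 8
a_7 = 0·8 + 4·13 + 12·3 + 4·3 = 15
a_8 = 0·15 + 4·8 + 12·13 + 4·3 = 13
a_9 = 0·13 + 4·15 + 12·8 + 4·13 = 4
Continuing the recurrence:
  a_10 = 9;  a_11 = 11;  a_12 = 0;  a_13 = 15;  a_14 = 15;  a_15 = 2
  a_16 = 2;  a_17 = 10;  a_18 = 7;  a_19 = 4;  a_20 = 3;  a_21 = 4
  a_22 = 3;  a_23 = 0;  a_24 = 4;  a_25 = 1;  a_26 = 11;  a_27 = 1
  a_28 = 4;  a_29 = 4;  a_30 = 4;  a_31 = 0;  a_32 = 12;  a_33 = 13
  a_34 = 13;  a_35 = 9;  a_36 = 1;  a_37 = 6;  a_38 = 11;  a_39 = 4
  a_40 = 1;  a_41 = 2;  a_42 = 11;  a_43 = 2;  a_44 = 4;  a_45 = 12
  a_46 = 16;  a_47 = 2;  a_48 = 3;  a_49 = 10;  a_50 = 15;  a_51 = 16
  a_52 = 5;  a_53 = 12;  a_54 = 0;  a_55 = 2;  a_56 = 11;  a_57 = 5
  a_58 = 0;  a_59 = 7;  a_60 = 2;  a_61 = 14;  a_62 = 7;  a_63 = 6
  a_64 = 0;  a_65 = 11;  a_66 = 15;  a_67 = 0;  a_68 = 5;  a_69 = 3
  a_70 = 12;  a_71 = 4;  a_72 = 2;  a_73 = 2;  a_74 = 2;  a_75 = 14
  a_76 = 6;  a_77 = 3;  a_78 = 13;  a_79 = 4;  a_80 = 10;  a_81 = 14
  a_82 = 4;  a_83 = 5;  a_84 = 3;  a_85 = 5;  a_86 = 3;  a_87 = 8
  a_88 = 16;  a_89 = 3;  a_90 = 2;  a_91 = 15;  a_92 = 6;  a_93 = 11
  a_94 = 8;  a_95 = 6;  a_96 = 1;  a_97 = 11;  a_98 = 6;  a_99 = 12
  a_100 = 7;  a_101 = 11;  a_102 = 9;  a_103 = 6;  a_104 = 9;  a_105 = 6
  a_106 = 8;  a_107 = 3;  a_108 = 4;  a_109 = 13;  a_110 = 16;  a_111 = 10
  a_112 = 15;  a_113 = 12;  a_114 = 6;  a_115 = 13;  a_116 = 7;  a_117 = 2
  a_118 = 4;  a_119 = 8;  a_120 = 0;  a_121 = 3;  a_122 = 10;  a_123 = 10
  a_124 = 8;  a_125 = 2;  a_126 = 5;  a_127 = 8;  a_128 = 8;  a_129 = 15
  a_130 = 12;  a_131 = 1;  a_132 = 5;  a_133 = 4;  a_134 = 12;  a_135 = 12
  a_136 = 14;  a_137 = 4;  a_138 = 10;  a_139 = 11;  a_140 = 8;  a_141 = 10
  a_142 = 0;  a_143 = 10;  a_144 = 16;  a_145 = 12;  a_146 = 14;  a_147 = 8
  a_148 = 9;  a_149 = 10;  a_150 = 1;  a_151 = 10;  a_152 = 7;  a_153 = 7
  a_154 = 16;  a_155 = 16;  a_156 = 6;  a_157 = 12;  a_158 = 8;  a_159 = 14
  a_160 = 13;  a_161 = 13;  a_162 = 14;  a_163 = 9;  a_164 = 9;  a_165 = 1
  a_166 = 13;  a_167 = 12;  a_168 = 15;  a_169 = 4;  a_170 = 1;  a_171 = 6
  a_172 = 10;  a_173 = 1;  a_174 = 14;  a_175 = 12;  a_176 = 6;  a_177 = 16
  a_178 = 3;  a_179 = 14;  a_180 = 7;  a_181 = 3;  a_182 = 4;  a_183 = 16
  a_184 = 12;  a_185 = 5;  a_186 = 1;  a_187 = 7;  a_188 = 10;  a_189 = 9
  a_190 = 9;  a_191 = 14;  a_192 = 14;  a_193 = 13;  a_194 = 5;  a_195 = 4
  a_196 = 11;  a_197 = 9;  a_198 = 10;  a_199 = 14;  a_200 = 5;  a_201 = 8
  a_202 = 7;  a_203 = 12;  a_204 = 8;  a_205 = 11;  a_206 = 0;  a_207 = 1
  a_208 = 11;  a_209 = 14;  a_210 = 5;  a_211 = 5;  a_212 = 11;  a_213 = 0
  a_214 = 5;  a_215 = 16;  a_216 = 13;  a_217 = 5;  a_218 = 9;  a_219 = 2
  a_220 = 12;  a_221 = 0;  a_222 = 6;  a_223 = 16;  a_224 = 4;  a_225 = 0
  a_226 = 11;  a_227 = 10;  a_228 = 9;  a_229 = 2;  a_230 = 13;  a_231 = 3
  a_232 = 10;  a_233 = 6;  a_234 = 9;  a_235 = 3;  a_236 = 12;  a_237 = 8
  a_238 = 1;  a_239 = 1;  a_240 = 12;  a_241 = 14;  a_242 = 13;  a_243 = 0
  a_244 = 13;  a_245 = 8;  a_246 = 2;  a_247 = 1;  a_248 = 3;  a_249 = 9
  a_250 = 15;  a_251 = 8;  a_252 = 10;  a_253 = 10;  a_254 = 9;  a_255 = 5
  a_256 = 9;  a_257 = 15;  a_258 = 13;  a_259 = 1;  a_260 = 13;  a_261 = 16
  a_262 = 14;  a_263 = 3;  a_264 = 11;  a_265 = 6;  a_266 = 0;  a_267 = 15
  a_268 = 14;  a_269 = 16;  a_270 = 15;  a_271 = 3;  a_272 = 2;  a_273 = 1
  a_274 = 2;  a_275 = 6;  a_276 = 11;  a_277 = 1;  a_278 = 5;  a_279 = 7
  a_280 = 8;  a_281 = 7;  a_282 = 0;  a_283 = 16;  a_284 = 14;  a_285 = 7
  a_286 = 10;  a_287 = 5;  a_288 = 10;  a_289 = 15;  a_290 = 4;  a_291 = 13
  a_292 = 15;  a_293 = 7;  a_294 = 11;  a_295 = 5;  a_296 = 1;  a_297 = 10
  a_298 = 6;  a_299 = 4;  a_300 = 12;  a_301 = 9;  a_302 = 1;  a_303 = 9
  a_304 = 7;  a_305 = 16;  a_306 = 4;  a_307 = 14;  a_308 = 15;  a_309 = 15
  a_310 = 6;  a_311 = 7;  a_312 = 9;  a_313 = 7;  a_314 = 8;  a_315 = 11
  a_316 = 16;  a_317 = 15;  a_318 = 7;  a_319 = 7;  a_320 = 0;  a_321 = 2
  a_322 = 10;  a_323 = 2;  a_324 = 13;  a_325 = 0;  a_326 = 14;  a_327 = 11
  a_328 = 6;  a_329 = 8;  a_330 = 8;  a_331 = 12;  a_332 = 16;  a_333 = 6
  a_334 = 2;  a_335 = 9;  a_336 = 8;  a_337 = 16;  a_338 = 12;  a_339 = 9
  a_340 = 0;  a_341 = 6;  a_342 = 3;  a_343 = 9;  a_344 = 16;  a_345 = 11
  a_346 = 14;  a_347 = 0;  a_348 = 14;  a_349 = 8;  a_350 = 10;  a_351 = 13
  a_352 = 5;  a_353 = 0;  a_354 = 12;  a_355 = 10;  a_356 = 0;  a_357 = 14
  a_358 = 15;  a_359 = 11
a_360 = 0·11 + 4·15 + 12·14 + 4·0 = 7
a_361 = 0·7 + 4·11 + 12·15 + 4·14 = 8

8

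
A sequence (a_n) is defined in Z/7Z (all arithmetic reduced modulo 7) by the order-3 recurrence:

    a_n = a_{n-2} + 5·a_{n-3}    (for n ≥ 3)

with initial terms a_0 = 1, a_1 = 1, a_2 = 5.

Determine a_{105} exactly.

5

a_3 = 0·5 + 1·1 + 5·1 = 6
a_4 = 0·6 + 1·5 + 5·1 = 3
a_5 = 0·3 + 1·6 + 5·5 = 3
a_6 = 0·3 + 1·3 + 5·6 = 5
a_7 = 0·5 + 1·3 + 5·3 = 4
a_8 = 0·4 + 1·5 + 5·3 = 6
a_9 = 0·6 + 1·4 + 5·5 = 1
a_10 = 0·1 + 1·6 + 5·4 = 5
a_11 = 0·5 + 1·1 + 5·6 = 3
a_12 = 0·3 + 1·5 + 5·1 = 3
a_13 = 0·3 + 1·3 + 5·5 = 0
a_14 = 0·0 + 1·3 + 5·3 = 4
a_15 = 0·4 + 1·0 + 5·3 = 1
a_16 = 0·1 + 1·4 + 5·0 = 4
a_17 = 0·4 + 1·1 + 5·4 = 0
a_18 = 0·0 + 1·4 + 5·1 = 2
a_19 = 0·2 + 1·0 + 5·4 = 6
a_20 = 0·6 + 1·2 + 5·0 = 2
a_21 = 0·2 + 1·6 + 5·2 = 2
a_22 = 0·2 + 1·2 + 5·6 = 4
a_23 = 0·4 + 1·2 + 5·2 = 5
a_24 = 0·5 + 1·4 + 5·2 = 0
a_25 = 0·0 + 1·5 + 5·4 = 4
a_26 = 0·4 + 1·0 + 5·5 = 4
a_27 = 0·4 + 1·4 + 5·0 = 4
a_28 = 0·4 + 1·4 + 5·4 = 3
a_29 = 0·3 + 1·4 + 5·4 = 3
a_30 = 0·3 + 1·3 + 5·4 = 2
a_31 = 0·2 + 1·3 + 5·3 = 4
a_32 = 0·4 + 1·2 + 5·3 = 3
a_33 = 0·3 + 1·4 + 5·2 = 0
a_34 = 0·0 + 1·3 + 5·4 = 2
a_35 = 0·2 + 1·0 + 5·3 = 1
a_36 = 0·1 + 1·2 + 5·0 = 2
a_37 = 0·2 + 1·1 + 5·2 = 4
a_38 = 0·4 + 1·2 + 5·1 = 0
a_39 = 0·0 + 1·4 + 5·2 = 0
a_40 = 0·0 + 1·0 + 5·4 = 6
a_41 = 0·6 + 1·0 + 5·0 = 0
a_42 = 0·0 + 1·6 + 5·0 = 6
a_43 = 0·6 + 1·0 + 5·6 = 2
a_44 = 0·2 + 1·6 + 5·0 = 6
a_45 = 0·6 + 1·2 + 5·6 = 4
a_46 = 0·4 + 1·6 + 5·2 = 2
a_47 = 0·2 + 1·4 + 5·6 = 6
a_48 = 0·6 + 1·2 + 5·4 = 1
a_49 = 0·1 + 1·6 + 5·2 = 2
a_50 = 0·2 + 1·1 + 5·6 = 3
a_51 = 0·3 + 1·2 + 5·1 = 0
a_52 = 0·0 + 1·3 + 5·2 = 6
a_53 = 0·6 + 1·0 + 5·3 = 1
a_54 = 0·1 + 1·6 + 5·0 = 6
a_55 = 0·6 + 1·1 + 5·6 = 3
a_56 = 0·3 + 1·6 + 5·1 = 4
a_57 = 0·4 + 1·3 + 5·6 = 5
a_58 = 0·5 + 1·4 + 5·3 = 5
a_59 = 0·5 + 1·5 + 5·4 = 4
a_60 = 0·4 + 1·5 + 5·5 = 2
a_61 = 0·2 + 1·4 + 5·5 = 1
a_62 = 0·1 + 1·2 + 5·4 = 1
a_63 = 0·1 + 1·1 + 5·2 = 4
a_64 = 0·4 + 1·1 + 5·1 = 6
a_65 = 0·6 + 1·4 + 5·1 = 2
a_66 = 0·2 + 1·6 + 5·4 = 5
a_67 = 0·5 + 1·2 + 5·6 = 4
a_68 = 0·4 + 1·5 + 5·2 = 1
a_69 = 0·1 + 1·4 + 5·5 = 1
a_70 = 0·1 + 1·1 + 5·4 = 0
a_71 = 0·0 + 1·1 + 5·1 = 6
a_72 = 0·6 + 1·0 + 5·1 = 5
a_73 = 0·5 + 1·6 + 5·0 = 6
a_74 = 0·6 + 1·5 + 5·6 = 0
a_75 = 0·0 + 1·6 + 5·5 = 3
a_76 = 0·3 + 1·0 + 5·6 = 2
a_77 = 0·2 + 1·3 + 5·0 = 3
a_78 = 0·3 + 1·2 + 5·3 = 3
a_79 = 0·3 + 1·3 + 5·2 = 6
a_80 = 0·6 + 1·3 + 5·3 = 4
a_81 = 0·4 + 1·6 + 5·3 = 0
a_82 = 0·0 + 1·4 + 5·6 = 6
a_83 = 0·6 + 1·0 + 5·4 = 6
a_84 = 0·6 + 1·6 + 5·0 = 6
a_85 = 0·6 + 1·6 + 5·6 = 1
a_86 = 0·1 + 1·6 + 5·6 = 1
a_87 = 0·1 + 1·1 + 5·6 = 3
a_88 = 0·3 + 1·1 + 5·1 = 6
a_89 = 0·6 + 1·3 + 5·1 = 1
a_90 = 0·1 + 1·6 + 5·3 = 0
a_91 = 0·0 + 1·1 + 5·6 = 3
a_92 = 0·3 + 1·0 + 5·1 = 5
a_93 = 0·5 + 1·3 + 5·0 = 3
a_94 = 0·3 + 1·5 + 5·3 = 6
a_95 = 0·6 + 1·3 + 5·5 = 0
a_96 = 0·0 + 1·6 + 5·3 = 0
a_97 = 0·0 + 1·0 + 5·6 = 2
a_98 = 0·2 + 1·0 + 5·0 = 0
a_99 = 0·0 + 1·2 + 5·0 = 2
a_100 = 0·2 + 1·0 + 5·2 = 3
a_101 = 0·3 + 1·2 + 5·0 = 2
a_102 = 0·2 + 1·3 + 5·2 = 6
a_103 = 0·6 + 1·2 + 5·3 = 3
a_104 = 0·3 + 1·6 + 5·2 = 2
a_105 = 0·2 + 1·3 + 5·6 = 5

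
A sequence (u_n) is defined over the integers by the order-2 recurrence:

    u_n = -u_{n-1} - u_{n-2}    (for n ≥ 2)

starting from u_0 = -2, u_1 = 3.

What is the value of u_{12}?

-2

u_2 = -1·3 + -1·-2 = -1
u_3 = -1·-1 + -1·3 = -2
u_4 = -1·-2 + -1·-1 = 3
(u_3, u_4) = (-2, 3) = (u_0, u_1), so the sequence has period 3.
12 ≡ 0 (mod 3), hence u_12 = u_0 = -2.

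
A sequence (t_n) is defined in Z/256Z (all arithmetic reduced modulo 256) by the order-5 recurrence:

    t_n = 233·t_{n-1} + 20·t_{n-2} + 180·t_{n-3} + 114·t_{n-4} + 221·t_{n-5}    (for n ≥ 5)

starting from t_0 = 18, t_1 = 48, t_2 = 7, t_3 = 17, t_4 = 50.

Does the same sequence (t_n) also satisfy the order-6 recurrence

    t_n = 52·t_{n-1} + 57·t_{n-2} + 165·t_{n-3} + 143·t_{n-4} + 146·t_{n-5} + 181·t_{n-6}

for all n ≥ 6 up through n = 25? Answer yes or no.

Terms t_0..t_25: 18, 48, 7, 17, 50, 172, 246, 27, 172, 98, 166, 18, 41, 145, 91, 77, 241, 80, 123, 128, 39, 168, 202, 149, 99, 66
n=6: candidate gives 10, actual t_6 = 246 ✗

no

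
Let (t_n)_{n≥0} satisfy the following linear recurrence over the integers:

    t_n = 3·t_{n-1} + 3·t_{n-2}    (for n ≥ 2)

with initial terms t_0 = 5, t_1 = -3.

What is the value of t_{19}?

t_2 = 3·-3 + 3·5 = 6
t_3 = 3·6 + 3·-3 = 9
t_4 = 3·9 + 3·6 = 45
t_5 = 3·45 + 3·9 = 162
t_6 = 3·162 + 3·45 = 621
t_7 = 3·621 + 3·162 = 2349
t_8 = 3·2349 + 3·621 = 8910
t_9 = 3·8910 + 3·2349 = 33777
t_10 = 3·33777 + 3·8910 = 128061
t_11 = 3·128061 + 3·33777 = 485514
t_12 = 3·485514 + 3·128061 = 1840725
t_13 = 3·1840725 + 3·485514 = 6978717
t_14 = 3·6978717 + 3·1840725 = 26458326
t_15 = 3·26458326 + 3·6978717 = 100311129
t_16 = 3·100311129 + 3·26458326 = 380308365
t_17 = 3·380308365 + 3·100311129 = 1441858482
t_18 = 3·1441858482 + 3·380308365 = 5466500541
t_19 = 3·5466500541 + 3·1441858482 = 20725077069

20725077069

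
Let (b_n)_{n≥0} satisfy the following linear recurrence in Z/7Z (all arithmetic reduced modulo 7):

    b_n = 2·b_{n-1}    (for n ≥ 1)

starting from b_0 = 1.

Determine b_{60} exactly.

1

b_1 = 2·1 = 2
b_2 = 2·2 = 4
b_3 = 2·4 = 1
(b_3) = (1) = (b_0), so the sequence has period 3.
60 ≡ 0 (mod 3), hence b_60 = b_0 = 1.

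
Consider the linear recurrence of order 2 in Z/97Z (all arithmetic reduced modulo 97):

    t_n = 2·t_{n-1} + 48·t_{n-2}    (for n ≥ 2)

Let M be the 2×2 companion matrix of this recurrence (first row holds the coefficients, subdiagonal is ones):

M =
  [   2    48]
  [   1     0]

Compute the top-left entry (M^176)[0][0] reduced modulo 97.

(M^176)[0][0] is the top entry after applying M 176 times to the unit state (1, 0). Equivalently it is h_{177} for the auxiliary sequence (h_n) obeying the same recurrence with h_1 = 1 and h_i = 0 for 0 ≤ i < 1:
h_2 = 2·1 + 48·0 = 2
h_3 = 2·2 + 48·1 = 52
h_4 = 2·52 + 48·2 = 6
h_5 = 2·6 + 48·52 = 83
h_6 = 2·83 + 48·6 = 66
h_7 = 2·66 + 48·83 = 42
h_8 = 2·42 + 48·66 = 51
h_9 = 2·51 + 48·42 = 81
h_10 = 2·81 + 48·51 = 88
h_11 = 2·88 + 48·81 = 87
h_12 = 2·87 + 48·88 = 33
h_13 = 2·33 + 48·87 = 71
h_14 = 2·71 + 48·33 = 77
h_15 = 2·77 + 48·71 = 70
h_16 = 2·70 + 48·77 = 53
h_17 = 2·53 + 48·70 = 71
h_18 = 2·71 + 48·53 = 67
h_19 = 2·67 + 48·71 = 50
h_20 = 2·50 + 48·67 = 18
h_21 = 2·18 + 48·50 = 11
h_22 = 2·11 + 48·18 = 13
h_23 = 2·13 + 48·11 = 69
h_24 = 2·69 + 48·13 = 83
h_25 = 2·83 + 48·69 = 83
h_26 = 2·83 + 48·83 = 76
h_27 = 2·76 + 48·83 = 62
h_28 = 2·62 + 48·76 = 86
h_29 = 2·86 + 48·62 = 44
h_30 = 2·44 + 48·86 = 45
h_31 = 2·45 + 48·44 = 68
h_32 = 2·68 + 48·45 = 65
h_33 = 2·65 + 48·68 = 96
h_34 = 2·96 + 48·65 = 14
h_35 = 2·14 + 48·96 = 77
h_36 = 2·77 + 48·14 = 50
h_37 = 2·50 + 48·77 = 13
h_38 = 2·13 + 48·50 = 1
h_39 = 2·1 + 48·13 = 44
h_40 = 2·44 + 48·1 = 39
h_41 = 2·39 + 48·44 = 56
h_42 = 2·56 + 48·39 = 44
h_43 = 2·44 + 48·56 = 60
h_44 = 2·60 + 48·44 = 1
h_45 = 2·1 + 48·60 = 69
h_46 = 2·69 + 48·1 = 89
h_47 = 2·89 + 48·69 = 95
h_48 = 2·95 + 48·89 = 0
h_49 = 2·0 + 48·95 = 1
(h_48, h_49) = (0, 1) = (h_0, h_1), so the sequence has period 48.
177 ≡ 33 (mod 48), hence h_177 = h_33 = 96.

96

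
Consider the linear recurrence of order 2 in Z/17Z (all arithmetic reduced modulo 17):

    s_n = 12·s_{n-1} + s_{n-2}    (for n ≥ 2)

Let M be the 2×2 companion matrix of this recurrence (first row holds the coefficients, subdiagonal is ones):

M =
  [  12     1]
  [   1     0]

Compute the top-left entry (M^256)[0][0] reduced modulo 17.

(M^256)[0][0] is the top entry after applying M 256 times to the unit state (1, 0). Equivalently it is h_{257} for the auxiliary sequence (h_n) obeying the same recurrence with h_1 = 1 and h_i = 0 for 0 ≤ i < 1:
h_2 = 12·1 + 1·0 = 12
h_3 = 12·12 + 1·1 = 9
h_4 = 12·9 + 1·12 = 1
h_5 = 12·1 + 1·9 = 4
h_6 = 12·4 + 1·1 = 15
h_7 = 12·15 + 1·4 = 14
h_8 = 12·14 + 1·15 = 13
h_9 = 12·13 + 1·14 = 0
h_10 = 12·0 + 1·13 = 13
h_11 = 12·13 + 1·0 = 3
h_12 = 12·3 + 1·13 = 15
h_13 = 12·15 + 1·3 = 13
h_14 = 12·13 + 1·15 = 1
h_15 = 12·1 + 1·13 = 8
h_16 = 12·8 + 1·1 = 12
h_17 = 12·12 + 1·8 = 16
h_18 = 12·16 + 1·12 = 0
h_19 = 12·0 + 1·16 = 16
h_20 = 12·16 + 1·0 = 5
h_21 = 12·5 + 1·16 = 8
h_22 = 12·8 + 1·5 = 16
h_23 = 12·16 + 1·8 = 13
h_24 = 12·13 + 1·16 = 2
h_25 = 12·2 + 1·13 = 3
h_26 = 12·3 + 1·2 = 4
h_27 = 12·4 + 1·3 = 0
h_28 = 12·0 + 1·4 = 4
h_29 = 12·4 + 1·0 = 14
h_30 = 12·14 + 1·4 = 2
h_31 = 12·2 + 1·14 = 4
h_32 = 12·4 + 1·2 = 16
h_33 = 12·16 + 1·4 = 9
h_34 = 12·9 + 1·16 = 5
h_35 = 12·5 + 1·9 = 1
h_36 = 12·1 + 1·5 = 0
h_37 = 12·0 + 1·1 = 1
(h_36, h_37) = (0, 1) = (h_0, h_1), so the sequence has period 36.
257 ≡ 5 (mod 36), hence h_257 = h_5 = 4.

4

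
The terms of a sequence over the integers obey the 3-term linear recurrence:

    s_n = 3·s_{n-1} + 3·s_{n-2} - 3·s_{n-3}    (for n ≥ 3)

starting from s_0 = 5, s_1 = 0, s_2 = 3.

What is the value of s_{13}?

s_3 = 3·3 + 3·0 + -3·5 = -6
s_4 = 3·-6 + 3·3 + -3·0 = -9
s_5 = 3·-9 + 3·-6 + -3·3 = -54
s_6 = 3·-54 + 3·-9 + -3·-6 = -171
s_7 = 3·-171 + 3·-54 + -3·-9 = -648
s_8 = 3·-648 + 3·-171 + -3·-54 = -2295
s_9 = 3·-2295 + 3·-648 + -3·-171 = -8316
s_10 = 3·-8316 + 3·-2295 + -3·-648 = -29889
s_11 = 3·-29889 + 3·-8316 + -3·-2295 = -107730
s_12 = 3·-107730 + 3·-29889 + -3·-8316 = -387909
s_13 = 3·-387909 + 3·-107730 + -3·-29889 = -1397250

-1397250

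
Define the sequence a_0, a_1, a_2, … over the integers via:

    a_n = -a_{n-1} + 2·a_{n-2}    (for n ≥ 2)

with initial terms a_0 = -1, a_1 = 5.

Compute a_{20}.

a_2 = -1·5 + 2·-1 = -7
a_3 = -1·-7 + 2·5 = 17
a_4 = -1·17 + 2·-7 = -31
a_5 = -1·-31 + 2·17 = 65
a_6 = -1·65 + 2·-31 = -127
a_7 = -1·-127 + 2·65 = 257
a_8 = -1·257 + 2·-127 = -511
a_9 = -1·-511 + 2·257 = 1025
a_10 = -1·1025 + 2·-511 = -2047
a_11 = -1·-2047 + 2·1025 = 4097
a_12 = -1·4097 + 2·-2047 = -8191
a_13 = -1·-8191 + 2·4097 = 16385
a_14 = -1·16385 + 2·-8191 = -32767
a_15 = -1·-32767 + 2·16385 = 65537
a_16 = -1·65537 + 2·-32767 = -131071
a_17 = -1·-131071 + 2·65537 = 262145
a_18 = -1·262145 + 2·-131071 = -524287
a_19 = -1·-524287 + 2·262145 = 1048577
a_20 = -1·1048577 + 2·-524287 = -2097151

-2097151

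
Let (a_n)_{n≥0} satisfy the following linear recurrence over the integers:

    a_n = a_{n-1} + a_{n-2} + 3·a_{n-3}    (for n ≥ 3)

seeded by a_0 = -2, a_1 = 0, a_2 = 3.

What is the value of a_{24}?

a_3 = 1·3 + 1·0 + 3·-2 = -3
a_4 = 1·-3 + 1·3 + 3·0 = 0
a_5 = 1·0 + 1·-3 + 3·3 = 6
a_6 = 1·6 + 1·0 + 3·-3 = -3
a_7 = 1·-3 + 1·6 + 3·0 = 3
a_8 = 1·3 + 1·-3 + 3·6 = 18
a_9 = 1·18 + 1·3 + 3·-3 = 12
a_10 = 1·12 + 1·18 + 3·3 = 39
a_11 = 1·39 + 1·12 + 3·18 = 105
a_12 = 1·105 + 1·39 + 3·12 = 180
a_13 = 1·180 + 1·105 + 3·39 = 402
a_14 = 1·402 + 1·180 + 3·105 = 897
a_15 = 1·897 + 1·402 + 3·180 = 1839
a_16 = 1·1839 + 1·897 + 3·402 = 3942
a_17 = 1·3942 + 1·1839 + 3·897 = 8472
a_18 = 1·8472 + 1·3942 + 3·1839 = 17931
a_19 = 1·17931 + 1·8472 + 3·3942 = 38229
a_20 = 1·38229 + 1·17931 + 3·8472 = 81576
a_21 = 1·81576 + 1·38229 + 3·17931 = 173598
a_22 = 1·173598 + 1·81576 + 3·38229 = 369861
a_23 = 1·369861 + 1·173598 + 3·81576 = 788187
a_24 = 1·788187 + 1·369861 + 3·173598 = 1678842

1678842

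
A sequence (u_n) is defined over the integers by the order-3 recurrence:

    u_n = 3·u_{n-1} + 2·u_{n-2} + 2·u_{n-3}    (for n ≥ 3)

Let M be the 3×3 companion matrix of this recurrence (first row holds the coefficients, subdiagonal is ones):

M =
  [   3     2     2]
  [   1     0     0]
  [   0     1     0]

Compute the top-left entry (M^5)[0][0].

557

(M^5)[0][0] is the top entry after applying M 5 times to the unit state (1, 0, 0). Equivalently it is h_{7} for the auxiliary sequence (h_n) obeying the same recurrence with h_2 = 1 and h_i = 0 for 0 ≤ i < 2:
h_3 = 3·1 + 2·0 + 2·0 = 3
h_4 = 3·3 + 2·1 + 2·0 = 11
h_5 = 3·11 + 2·3 + 2·1 = 41
h_6 = 3·41 + 2·11 + 2·3 = 151
h_7 = 3·151 + 2·41 + 2·11 = 557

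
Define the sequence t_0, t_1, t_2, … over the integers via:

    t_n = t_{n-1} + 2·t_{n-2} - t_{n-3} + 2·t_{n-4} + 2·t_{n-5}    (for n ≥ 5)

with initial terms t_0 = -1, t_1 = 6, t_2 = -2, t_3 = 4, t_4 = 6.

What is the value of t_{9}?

376

t_5 = 1·6 + 2·4 + -1·-2 + 2·6 + 2·-1 = 26
t_6 = 1·26 + 2·6 + -1·4 + 2·-2 + 2·6 = 42
t_7 = 1·42 + 2·26 + -1·6 + 2·4 + 2·-2 = 92
t_8 = 1·92 + 2·42 + -1·26 + 2·6 + 2·4 = 170
t_9 = 1·170 + 2·92 + -1·42 + 2·26 + 2·6 = 376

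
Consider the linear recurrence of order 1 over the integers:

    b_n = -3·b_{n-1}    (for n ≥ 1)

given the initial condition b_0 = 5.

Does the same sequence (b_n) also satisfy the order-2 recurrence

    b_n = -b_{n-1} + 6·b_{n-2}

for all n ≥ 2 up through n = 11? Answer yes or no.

Terms b_0..b_11: 5, -15, 45, -135, 405, -1215, 3645, -10935, 32805, -98415, 295245, -885735
n=2: candidate gives 45, actual b_2 = 45 ✓
n=3: candidate gives -135, actual b_3 = -135 ✓
n=4: candidate gives 405, actual b_4 = 405 ✓
n=5: candidate gives -1215, actual b_5 = -1215 ✓
n=6: candidate gives 3645, actual b_6 = 3645 ✓
n=7: candidate gives -10935, actual b_7 = -10935 ✓
n=8: candidate gives 32805, actual b_8 = 32805 ✓
n=9: candidate gives -98415, actual b_9 = -98415 ✓
n=10: candidate gives 295245, actual b_10 = 295245 ✓
n=11: candidate gives -885735, actual b_11 = -885735 ✓

yes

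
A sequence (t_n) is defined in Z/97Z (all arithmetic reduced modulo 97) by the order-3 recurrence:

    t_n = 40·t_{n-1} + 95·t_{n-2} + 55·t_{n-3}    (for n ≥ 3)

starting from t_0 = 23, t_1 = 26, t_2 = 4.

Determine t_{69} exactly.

15

t_3 = 40·4 + 95·26 + 55·23 = 15
t_4 = 40·15 + 95·4 + 55·26 = 82
t_5 = 40·82 + 95·15 + 55·4 = 75
t_6 = 40·75 + 95·82 + 55·15 = 72
t_7 = 40·72 + 95·75 + 55·82 = 62
t_8 = 40·62 + 95·72 + 55·75 = 59
t_9 = 40·59 + 95·62 + 55·72 = 85
t_10 = 40·85 + 95·59 + 55·62 = 96
t_11 = 40·96 + 95·85 + 55·59 = 28
t_12 = 40·28 + 95·96 + 55·85 = 74
t_13 = 40·74 + 95·28 + 55·96 = 36
t_14 = 40·36 + 95·74 + 55·28 = 19
t_15 = 40·19 + 95·36 + 55·74 = 5
t_16 = 40·5 + 95·19 + 55·36 = 8
t_17 = 40·8 + 95·5 + 55·19 = 94
t_18 = 40·94 + 95·8 + 55·5 = 42
t_19 = 40·42 + 95·94 + 55·8 = 89
t_20 = 40·89 + 95·42 + 55·94 = 13
t_21 = 40·13 + 95·89 + 55·42 = 33
t_22 = 40·33 + 95·13 + 55·89 = 78
t_23 = 40·78 + 95·33 + 55·13 = 83
t_24 = 40·83 + 95·78 + 55·33 = 32
t_25 = 40·32 + 95·83 + 55·78 = 69
t_26 = 40·69 + 95·32 + 55·83 = 83
t_27 = 40·83 + 95·69 + 55·32 = 92
t_28 = 40·92 + 95·83 + 55·69 = 34
t_29 = 40·34 + 95·92 + 55·83 = 18
t_30 = 40·18 + 95·34 + 55·92 = 86
t_31 = 40·86 + 95·18 + 55·34 = 36
t_32 = 40·36 + 95·86 + 55·18 = 27
t_33 = 40·27 + 95·36 + 55·86 = 15
t_34 = 40·15 + 95·27 + 55·36 = 4
t_35 = 40·4 + 95·15 + 55·27 = 63
t_36 = 40·63 + 95·4 + 55·15 = 39
t_37 = 40·39 + 95·63 + 55·4 = 5
t_38 = 40·5 + 95·39 + 55·63 = 95
t_39 = 40·95 + 95·5 + 55·39 = 18
t_40 = 40·18 + 95·95 + 55·5 = 29
t_41 = 40·29 + 95·18 + 55·95 = 44
t_42 = 40·44 + 95·29 + 55·18 = 73
t_43 = 40·73 + 95·44 + 55·29 = 62
t_44 = 40·62 + 95·73 + 55·44 = 1
t_45 = 40·1 + 95·62 + 55·73 = 51
t_46 = 40·51 + 95·1 + 55·62 = 16
t_47 = 40·16 + 95·51 + 55·1 = 11
t_48 = 40·11 + 95·16 + 55·51 = 12
t_49 = 40·12 + 95·11 + 55·16 = 77
t_50 = 40·77 + 95·12 + 55·11 = 72
t_51 = 40·72 + 95·77 + 55·12 = 88
t_52 = 40·88 + 95·72 + 55·77 = 45
t_53 = 40·45 + 95·88 + 55·72 = 55
t_54 = 40·55 + 95·45 + 55·88 = 63
t_55 = 40·63 + 95·55 + 55·45 = 35
t_56 = 40·35 + 95·63 + 55·55 = 31
t_57 = 40·31 + 95·35 + 55·63 = 76
t_58 = 40·76 + 95·31 + 55·35 = 53
t_59 = 40·53 + 95·76 + 55·31 = 84
t_60 = 40·84 + 95·53 + 55·76 = 62
t_61 = 40·62 + 95·84 + 55·53 = 86
t_62 = 40·86 + 95·62 + 55·84 = 79
t_63 = 40·79 + 95·86 + 55·62 = 93
t_64 = 40·93 + 95·79 + 55·86 = 47
t_65 = 40·47 + 95·93 + 55·79 = 25
t_66 = 40·25 + 95·47 + 55·93 = 7
t_67 = 40·7 + 95·25 + 55·47 = 2
t_68 = 40·2 + 95·7 + 55·25 = 83
t_69 = 40·83 + 95·2 + 55·7 = 15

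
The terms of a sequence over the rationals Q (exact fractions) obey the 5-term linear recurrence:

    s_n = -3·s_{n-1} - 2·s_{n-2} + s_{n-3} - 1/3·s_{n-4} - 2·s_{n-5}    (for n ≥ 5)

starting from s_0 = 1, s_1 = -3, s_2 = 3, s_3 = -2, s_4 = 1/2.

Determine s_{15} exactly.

s_5 = -3·1/2 + -2·-2 + 1·3 + -1/3·-3 + -2·1 = 9/2
s_6 = -3·9/2 + -2·1/2 + 1·-2 + -1/3·3 + -2·-3 = -23/2
s_7 = -3·-23/2 + -2·9/2 + 1·1/2 + -1/3·-2 + -2·3 = 62/3
s_8 = -3·62/3 + -2·-23/2 + 1·9/2 + -1/3·1/2 + -2·-2 = -92/3
s_9 = -3·-92/3 + -2·62/3 + 1·-23/2 + -1/3·9/2 + -2·1/2 = 110/3
s_10 = -3·110/3 + -2·-92/3 + 1·62/3 + -1/3·-23/2 + -2·9/2 = -199/6
s_11 = -3·-199/6 + -2·110/3 + 1·-92/3 + -1/3·62/3 + -2·-23/2 = 209/18
s_12 = -3·209/18 + -2·-199/6 + 1·110/3 + -1/3·-92/3 + -2·62/3 = 667/18
s_13 = -3·667/18 + -2·209/18 + 1·-199/6 + -1/3·110/3 + -2·-92/3 = -1066/9
s_14 = -3·-1066/9 + -2·667/18 + 1·209/18 + -1/3·-199/6 + -2·110/3 = 2075/9
s_15 = -3·2075/9 + -2·-1066/9 + 1·667/18 + -1/3·209/18 + -2·-199/6 = -9592/27

-9592/27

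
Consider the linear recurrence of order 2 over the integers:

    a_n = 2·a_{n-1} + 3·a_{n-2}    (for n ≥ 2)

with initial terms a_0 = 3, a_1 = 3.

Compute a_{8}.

9843

a_2 = 2·3 + 3·3 = 15
a_3 = 2·15 + 3·3 = 39
a_4 = 2·39 + 3·15 = 123
a_5 = 2·123 + 3·39 = 363
a_6 = 2·363 + 3·123 = 1095
a_7 = 2·1095 + 3·363 = 3279
a_8 = 2·3279 + 3·1095 = 9843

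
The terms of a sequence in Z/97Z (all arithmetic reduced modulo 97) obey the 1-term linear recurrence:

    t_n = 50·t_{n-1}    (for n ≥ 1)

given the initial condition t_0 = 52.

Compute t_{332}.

t_1 = 50·52 = 78
t_2 = 50·78 = 20
t_3 = 50·20 = 30
t_4 = 50·30 = 45
t_5 = 50·45 = 19
t_6 = 50·19 = 77
t_7 = 50·77 = 67
t_8 = 50·67 = 52
(t_8) = (52) = (t_0), so the sequence has period 8.
332 ≡ 4 (mod 8), hence t_332 = t_4 = 45.

45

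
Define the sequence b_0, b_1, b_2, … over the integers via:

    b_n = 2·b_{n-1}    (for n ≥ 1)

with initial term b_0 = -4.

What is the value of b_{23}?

-33554432

b_1 = 2·-4 = -8
b_2 = 2·-8 = -16
b_3 = 2·-16 = -32
b_4 = 2·-32 = -64
b_5 = 2·-64 = -128
b_6 = 2·-128 = -256
b_7 = 2·-256 = -512
b_8 = 2·-512 = -1024
b_9 = 2·-1024 = -2048
b_10 = 2·-2048 = -4096
b_11 = 2·-4096 = -8192
b_12 = 2·-8192 = -16384
b_13 = 2·-16384 = -32768
b_14 = 2·-32768 = -65536
b_15 = 2·-65536 = -131072
b_16 = 2·-131072 = -262144
b_17 = 2·-262144 = -524288
b_18 = 2·-524288 = -1048576
b_19 = 2·-1048576 = -2097152
b_20 = 2·-2097152 = -4194304
b_21 = 2·-4194304 = -8388608
b_22 = 2·-8388608 = -16777216
b_23 = 2·-16777216 = -33554432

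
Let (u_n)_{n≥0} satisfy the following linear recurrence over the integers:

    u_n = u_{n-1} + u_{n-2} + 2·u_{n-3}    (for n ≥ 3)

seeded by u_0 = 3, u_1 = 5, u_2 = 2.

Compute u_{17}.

u_3 = 1·2 + 1·5 + 2·3 = 13
u_4 = 1·13 + 1·2 + 2·5 = 25
u_5 = 1·25 + 1·13 + 2·2 = 42
u_6 = 1·42 + 1·25 + 2·13 = 93
u_7 = 1·93 + 1·42 + 2·25 = 185
u_8 = 1·185 + 1·93 + 2·42 = 362
u_9 = 1·362 + 1·185 + 2·93 = 733
u_10 = 1·733 + 1·362 + 2·185 = 1465
u_11 = 1·1465 + 1·733 + 2·362 = 2922
u_12 = 1·2922 + 1·1465 + 2·733 = 5853
u_13 = 1·5853 + 1·2922 + 2·1465 = 11705
u_14 = 1·11705 + 1·5853 + 2·2922 = 23402
u_15 = 1·23402 + 1·11705 + 2·5853 = 46813
u_16 = 1·46813 + 1·23402 + 2·11705 = 93625
u_17 = 1·93625 + 1·46813 + 2·23402 = 187242

187242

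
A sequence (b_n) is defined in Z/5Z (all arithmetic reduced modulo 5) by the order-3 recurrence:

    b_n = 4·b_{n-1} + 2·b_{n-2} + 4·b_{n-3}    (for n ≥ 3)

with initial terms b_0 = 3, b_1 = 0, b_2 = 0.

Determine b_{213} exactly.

2

b_3 = 4·0 + 2·0 + 4·3 = 2
b_4 = 4·2 + 2·0 + 4·0 = 3
b_5 = 4·3 + 2·2 + 4·0 = 1
b_6 = 4·1 + 2·3 + 4·2 = 3
b_7 = 4·3 + 2·1 + 4·3 = 1
b_8 = 4·1 + 2·3 + 4·1 = 4
b_9 = 4·4 + 2·1 + 4·3 = 0
b_10 = 4·0 + 2·4 + 4·1 = 2
b_11 = 4·2 + 2·0 + 4·4 = 4
b_12 = 4·4 + 2·2 + 4·0 = 0
b_13 = 4·0 + 2·4 + 4·2 = 1
b_14 = 4·1 + 2·0 + 4·4 = 0
b_15 = 4·0 + 2·1 + 4·0 = 2
b_16 = 4·2 + 2·0 + 4·1 = 2
b_17 = 4·2 + 2·2 + 4·0 = 2
b_18 = 4·2 + 2·2 + 4·2 = 0
b_19 = 4·0 + 2·2 + 4·2 = 2
b_20 = 4·2 + 2·0 + 4·2 = 1
b_21 = 4·1 + 2·2 + 4·0 = 3
b_22 = 4·3 + 2·1 + 4·2 = 2
b_23 = 4·2 + 2·3 + 4·1 = 3
b_24 = 4·3 + 2·2 + 4·3 = 3
b_25 = 4·3 + 2·3 + 4·2 = 1
b_26 = 4·1 + 2·3 + 4·3 = 2
b_27 = 4·2 + 2·1 + 4·3 = 2
b_28 = 4·2 + 2·2 + 4·1 = 1
b_29 = 4·1 + 2·2 + 4·2 = 1
b_30 = 4·1 + 2·1 + 4·2 = 4
b_31 = 4·4 + 2·1 + 4·1 = 2
b_32 = 4·2 + 2·4 + 4·1 = 0
b_33 = 4·0 + 2·2 + 4·4 = 0
b_34 = 4·0 + 2·0 + 4·2 = 3
b_35 = 4·3 + 2·0 + 4·0 = 2
b_36 = 4·2 + 2·3 + 4·0 = 4
b_37 = 4·4 + 2·2 + 4·3 = 2
b_38 = 4·2 + 2·4 + 4·2 = 4
b_39 = 4·4 + 2·2 + 4·4 = 1
b_40 = 4·1 + 2·4 + 4·2 = 0
b_41 = 4·0 + 2·1 + 4·4 = 3
b_42 = 4·3 + 2·0 + 4·1 = 1
b_43 = 4·1 + 2·3 + 4·0 = 0
b_44 = 4·0 + 2·1 + 4·3 = 4
b_45 = 4·4 + 2·0 + 4·1 = 0
b_46 = 4·0 + 2·4 + 4·0 = 3
b_47 = 4·3 + 2·0 + 4·4 = 3
b_48 = 4·3 + 2·3 + 4·0 = 3
b_49 = 4·3 + 2·3 + 4·3 = 0
b_50 = 4·0 + 2·3 + 4·3 = 3
b_51 = 4·3 + 2·0 + 4·3 = 4
b_52 = 4·4 + 2·3 + 4·0 = 2
b_53 = 4·2 + 2·4 + 4·3 = 3
b_54 = 4·3 + 2·2 + 4·4 = 2
b_55 = 4·2 + 2·3 + 4·2 = 2
b_56 = 4·2 + 2·2 + 4·3 = 4
b_57 = 4·4 + 2·2 + 4·2 = 3
b_58 = 4·3 + 2·4 + 4·2 = 3
b_59 = 4·3 + 2·3 + 4·4 = 4
b_60 = 4·4 + 2·3 + 4·3 = 4
b_61 = 4·4 + 2·4 + 4·3 = 1
b_62 = 4·1 + 2·4 + 4·4 = 3
b_63 = 4·3 + 2·1 + 4·4 = 0
b_64 = 4·0 + 2·3 + 4·1 = 0
(b_62, b_63, b_64) = (3, 0, 0) = (b_0, b_1, b_2), so the sequence has period 62.
213 ≡ 27 (mod 62), hence b_213 = b_27 = 2.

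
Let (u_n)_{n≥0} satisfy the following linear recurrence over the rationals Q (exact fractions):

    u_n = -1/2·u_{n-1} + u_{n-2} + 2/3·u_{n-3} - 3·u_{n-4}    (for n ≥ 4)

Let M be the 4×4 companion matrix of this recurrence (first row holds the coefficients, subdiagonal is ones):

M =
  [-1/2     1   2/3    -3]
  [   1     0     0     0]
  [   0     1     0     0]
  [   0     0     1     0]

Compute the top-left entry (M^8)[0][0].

(M^8)[0][0] is the top entry after applying M 8 times to the unit state (1, 0, 0, 0). Equivalently it is h_{11} for the auxiliary sequence (h_n) obeying the same recurrence with h_3 = 1 and h_i = 0 for 0 ≤ i < 3:
h_4 = -1/2·1 + 1·0 + 2/3·0 + -3·0 = -1/2
h_5 = -1/2·-1/2 + 1·1 + 2/3·0 + -3·0 = 5/4
h_6 = -1/2·5/4 + 1·-1/2 + 2/3·1 + -3·0 = -11/24
h_7 = -1/2·-11/24 + 1·5/4 + 2/3·-1/2 + -3·1 = -89/48
h_8 = -1/2·-89/48 + 1·-11/24 + 2/3·5/4 + -3·-1/2 = 269/96
h_9 = -1/2·269/96 + 1·-89/48 + 2/3·-11/24 + -3·5/4 = -4211/576
h_10 = -1/2·-4211/576 + 1·269/96 + 2/3·-89/48 + -3·-11/24 = 2533/384
h_11 = -1/2·2533/384 + 1·-4211/576 + 2/3·269/96 + -3·-89/48 = -2441/768

-2441/768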